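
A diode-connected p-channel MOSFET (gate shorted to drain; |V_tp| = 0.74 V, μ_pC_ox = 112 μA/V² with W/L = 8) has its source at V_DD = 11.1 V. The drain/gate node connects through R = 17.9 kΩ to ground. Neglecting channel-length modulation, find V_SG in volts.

V_SG = 1.82 V

With gate tied to drain, V_SG = V_SD ≥ V_SG − |V_tp|, so the device is in saturation.
k_p = μ_pC_ox · (W/L) = 0.896 mA/V².
KCL at the drain: ½ k_p (V_SG − |V_tp|)² = (V_DD − V_SG)/R.
Let x = V_SG − 0.74. Then 8.02 x² + x − 10.36 = 0, giving x = 1.08 V (positive root), so V_SG = 1.82 V.
I_D = (V_DD − V_SG)/R = (11.1 − 1.82) / 17.9 = 0.519 mA.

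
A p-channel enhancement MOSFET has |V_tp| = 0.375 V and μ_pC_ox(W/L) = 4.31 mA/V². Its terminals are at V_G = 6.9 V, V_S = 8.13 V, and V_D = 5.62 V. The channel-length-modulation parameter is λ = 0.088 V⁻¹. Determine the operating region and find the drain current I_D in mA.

V_SG = V_S − V_G = 8.13 − 6.9 = 1.23 V; V_SD = V_S − V_D = 8.13 − 5.62 = 2.51 V.
V_ov = V_SG − |V_tp| = 1.23 − 0.375 = 0.855 V.
Since V_SD = 2.51 V ≥ V_ov = 0.855 V, the device is in saturation.
I_D = ½ k_p V_ov² (1 + λ V_SD) = 0.5 × 4.31 × 0.855² × (1 + 0.088 × 2.51) = 1.92 mA.

Saturation; I_D = 1.92 mA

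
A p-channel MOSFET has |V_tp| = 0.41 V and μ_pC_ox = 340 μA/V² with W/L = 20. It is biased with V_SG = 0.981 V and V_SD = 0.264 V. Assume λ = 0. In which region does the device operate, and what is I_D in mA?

Triode; I_D = 0.788 mA

k_p = μ_pC_ox · (W/L) = 6.8 mA/V².
V_ov = V_SG − |V_tp| = 0.981 − 0.41 = 0.571 V.
Since V_SD = 0.264 V < V_ov = 0.571 V, the device is in the triode region.
I_D = k_p [V_ov · V_SD − ½ V_SD²] = 6.8 × [0.571 × 0.264 − 0.5 × 0.264²] = 0.788 mA.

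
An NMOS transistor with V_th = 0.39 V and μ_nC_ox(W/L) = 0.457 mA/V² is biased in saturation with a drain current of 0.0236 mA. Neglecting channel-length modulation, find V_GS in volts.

V_GS = 0.711 V

In saturation I_D = ½ k_n (V_GS − V_th)², so V_GS − V_th = √(2 I_D / k_n) = √(2 × 0.0236 / 0.457) = 0.321 V.
V_GS = 0.39 + 0.321 = 0.711 V.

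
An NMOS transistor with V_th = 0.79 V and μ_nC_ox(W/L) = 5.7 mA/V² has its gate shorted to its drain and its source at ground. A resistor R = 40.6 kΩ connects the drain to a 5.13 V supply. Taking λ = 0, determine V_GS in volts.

V_GS = 0.979 V

With gate tied to drain, V_GS = V_DS ≥ V_GS − V_th, so the device is in saturation.
KCL at the drain: ½ k_n (V_GS − V_th)² = (V_DD − V_GS)/R.
Let x = V_GS − 0.79. Then 116 x² + x − 4.34 = 0, giving x = 0.189 V (positive root), so V_GS = 0.979 V.
I_D = (V_DD − V_GS)/R = (5.13 − 0.979) / 40.6 = 0.102 mA.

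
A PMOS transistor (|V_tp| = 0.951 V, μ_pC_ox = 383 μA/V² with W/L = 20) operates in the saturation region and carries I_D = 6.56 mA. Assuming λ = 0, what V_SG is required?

V_SG = 2.26 V

k_p = μ_pC_ox · (W/L) = 7.66 mA/V².
In saturation I_D = ½ k_p (V_SG − |V_tp|)², so V_SG − |V_tp| = √(2 I_D / k_p) = √(2 × 6.56 / 7.66) = 1.31 V.
V_SG = 0.951 + 1.31 = 2.26 V.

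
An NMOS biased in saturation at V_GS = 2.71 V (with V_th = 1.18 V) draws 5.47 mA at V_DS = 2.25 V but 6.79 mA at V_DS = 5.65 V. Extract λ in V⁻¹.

With V_GS fixed, I_D ∝ (1 + λ V_DS) in saturation, so I_D2/I_D1 = (1 + λ V_DS2)/(1 + λ V_DS1).
6.79/5.47 = 1.241 = (1 + 5.65 λ)/(1 + 2.25 λ).
Solving: λ (I_D1 V_DS2 − I_D2 V_DS1) = I_D2 − I_D1, so λ = (6.79 − 5.47) / (5.47 × 5.65 − 6.79 × 2.25) = 1.32 / 15.6 = 0.0845 V⁻¹.

λ = 0.0845 V⁻¹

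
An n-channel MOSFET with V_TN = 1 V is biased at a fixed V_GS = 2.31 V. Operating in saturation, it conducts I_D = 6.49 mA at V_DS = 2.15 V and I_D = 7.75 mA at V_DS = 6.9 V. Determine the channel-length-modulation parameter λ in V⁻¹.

With V_GS fixed, I_D ∝ (1 + λ V_DS) in saturation, so I_D2/I_D1 = (1 + λ V_DS2)/(1 + λ V_DS1).
7.75/6.49 = 1.194 = (1 + 6.9 λ)/(1 + 2.15 λ).
Solving: λ (I_D1 V_DS2 − I_D2 V_DS1) = I_D2 − I_D1, so λ = (7.75 − 6.49) / (6.49 × 6.9 − 7.75 × 2.15) = 1.26 / 28.1 = 0.0448 V⁻¹.

λ = 0.0448 V⁻¹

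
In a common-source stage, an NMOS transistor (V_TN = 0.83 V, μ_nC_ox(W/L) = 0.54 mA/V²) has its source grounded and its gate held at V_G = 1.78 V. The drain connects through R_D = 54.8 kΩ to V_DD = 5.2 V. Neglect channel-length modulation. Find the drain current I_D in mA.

V_GS = V_G = 1.78 V, so V_ov = 1.78 − 0.83 = 0.95 V.
Assume saturation: I_D = ½ k_n V_ov² = 0.5 × 0.54 × 0.95² = 0.244 mA, giving V_DS = V_DD − I_D R_D = 5.2 − 0.244 × 54.8 = -8.15 V.
But -8.15 V < V_ov = 0.95 V, so the device is actually in triode.
In triode I_D = k_n[V_ov V_DS − ½ V_DS²] and I_D = (V_DD − V_DS)/R_D. Equating: 14.8 V_DS² − 29.11 V_DS + 5.2 = 0, giving V_DS = 0.199 V (the root below V_ov).
I_D = (5.2 − 0.199) / 54.8 = 0.0913 mA.

I_D = 0.0913 mA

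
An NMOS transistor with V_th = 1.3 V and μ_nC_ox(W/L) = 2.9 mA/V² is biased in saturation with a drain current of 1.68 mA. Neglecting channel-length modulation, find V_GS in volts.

In saturation I_D = ½ k_n (V_GS − V_th)², so V_GS − V_th = √(2 I_D / k_n) = √(2 × 1.68 / 2.9) = 1.08 V.
V_GS = 1.3 + 1.08 = 2.38 V.

V_GS = 2.38 V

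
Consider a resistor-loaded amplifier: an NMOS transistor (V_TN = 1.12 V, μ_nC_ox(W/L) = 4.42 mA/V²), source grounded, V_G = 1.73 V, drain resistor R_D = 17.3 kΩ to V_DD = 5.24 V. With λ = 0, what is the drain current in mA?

I_D = 0.296 mA

V_GS = V_G = 1.73 V, so V_ov = 1.73 − 1.12 = 0.61 V.
Assume saturation: I_D = ½ k_n V_ov² = 0.5 × 4.42 × 0.61² = 0.822 mA, giving V_DS = V_DD − I_D R_D = 5.24 − 0.822 × 17.3 = -8.99 V.
But -8.99 V < V_ov = 0.61 V, so the device is actually in triode.
In triode I_D = k_n[V_ov V_DS − ½ V_DS²] and I_D = (V_DD − V_DS)/R_D. Equating: 38.2 V_DS² − 47.64 V_DS + 5.24 = 0, giving V_DS = 0.122 V (the root below V_ov).
I_D = (5.24 − 0.122) / 17.3 = 0.296 mA.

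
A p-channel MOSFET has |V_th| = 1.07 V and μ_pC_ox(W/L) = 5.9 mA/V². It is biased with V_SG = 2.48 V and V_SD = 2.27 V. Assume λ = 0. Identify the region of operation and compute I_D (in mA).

Saturation; I_D = 5.86 mA

V_ov = V_SG − |V_th| = 2.48 − 1.07 = 1.41 V.
Since V_SD = 2.27 V ≥ V_ov = 1.41 V, the device is in saturation.
I_D = ½ k_p V_ov² = 0.5 × 5.9 × 1.41² = 5.86 mA.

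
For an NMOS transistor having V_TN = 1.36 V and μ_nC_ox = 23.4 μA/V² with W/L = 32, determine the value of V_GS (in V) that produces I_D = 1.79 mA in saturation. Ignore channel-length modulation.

V_GS = 3.55 V

k_n = μ_nC_ox · (W/L) = 0.7488 mA/V².
In saturation I_D = ½ k_n (V_GS − V_TN)², so V_GS − V_TN = √(2 I_D / k_n) = √(2 × 1.79 / 0.7488) = 2.19 V.
V_GS = 1.36 + 2.19 = 3.55 V.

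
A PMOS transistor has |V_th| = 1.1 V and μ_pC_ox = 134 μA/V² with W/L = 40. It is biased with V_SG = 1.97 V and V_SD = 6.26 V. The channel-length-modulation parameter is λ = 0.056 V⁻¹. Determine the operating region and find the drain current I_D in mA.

Saturation; I_D = 2.74 mA

k_p = μ_pC_ox · (W/L) = 5.36 mA/V².
V_ov = V_SG − |V_th| = 1.97 − 1.1 = 0.87 V.
Since V_SD = 6.26 V ≥ V_ov = 0.87 V, the device is in saturation.
I_D = ½ k_p V_ov² (1 + λ V_SD) = 0.5 × 5.36 × 0.87² × (1 + 0.056 × 6.26) = 2.74 mA.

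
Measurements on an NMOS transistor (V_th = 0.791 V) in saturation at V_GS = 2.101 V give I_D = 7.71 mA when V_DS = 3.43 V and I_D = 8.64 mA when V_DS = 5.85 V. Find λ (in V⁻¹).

λ = 0.0601 V⁻¹

With V_GS fixed, I_D ∝ (1 + λ V_DS) in saturation, so I_D2/I_D1 = (1 + λ V_DS2)/(1 + λ V_DS1).
8.64/7.71 = 1.121 = (1 + 5.85 λ)/(1 + 3.43 λ).
Solving: λ (I_D1 V_DS2 − I_D2 V_DS1) = I_D2 − I_D1, so λ = (8.64 − 7.71) / (7.71 × 5.85 − 8.64 × 3.43) = 0.93 / 15.5 = 0.0601 V⁻¹.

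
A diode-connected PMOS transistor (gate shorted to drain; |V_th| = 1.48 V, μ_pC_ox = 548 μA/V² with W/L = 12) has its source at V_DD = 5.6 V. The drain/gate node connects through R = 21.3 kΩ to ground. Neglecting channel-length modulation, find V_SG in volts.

With gate tied to drain, V_SG = V_SD ≥ V_SG − |V_th|, so the device is in saturation.
k_p = μ_pC_ox · (W/L) = 6.576 mA/V².
KCL at the drain: ½ k_p (V_SG − |V_th|)² = (V_DD − V_SG)/R.
Let x = V_SG − 1.48. Then 70 x² + x − 4.12 = 0, giving x = 0.236 V (positive root), so V_SG = 1.72 V.
I_D = (V_DD − V_SG)/R = (5.6 − 1.72) / 21.3 = 0.182 mA.

V_SG = 1.72 V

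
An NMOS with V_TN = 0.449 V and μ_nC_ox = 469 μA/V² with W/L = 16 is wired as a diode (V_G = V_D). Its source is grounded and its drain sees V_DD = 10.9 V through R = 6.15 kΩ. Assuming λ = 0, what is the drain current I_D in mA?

I_D = 1.59 mA

With gate tied to drain, V_GS = V_DS ≥ V_GS − V_TN, so the device is in saturation.
k_n = μ_nC_ox · (W/L) = 7.504 mA/V².
KCL at the drain: ½ k_n (V_GS − V_TN)² = (V_DD − V_GS)/R.
Let x = V_GS − 0.449. Then 23.1 x² + x − 10.45 = 0, giving x = 0.652 V (positive root), so V_GS = 1.1 V.
I_D = (V_DD − V_GS)/R = (10.9 − 1.1) / 6.15 = 1.59 mA.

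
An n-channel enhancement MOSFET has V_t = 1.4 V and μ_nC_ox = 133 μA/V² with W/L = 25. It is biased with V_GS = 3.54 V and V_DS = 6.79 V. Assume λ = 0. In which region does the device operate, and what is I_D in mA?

k_n = μ_nC_ox · (W/L) = 3.325 mA/V².
V_ov = V_GS − V_t = 3.54 − 1.4 = 2.14 V.
Since V_DS = 6.79 V ≥ V_ov = 2.14 V, the device is in saturation.
I_D = ½ k_n V_ov² = 0.5 × 3.325 × 2.14² = 7.61 mA.

Saturation; I_D = 7.61 mA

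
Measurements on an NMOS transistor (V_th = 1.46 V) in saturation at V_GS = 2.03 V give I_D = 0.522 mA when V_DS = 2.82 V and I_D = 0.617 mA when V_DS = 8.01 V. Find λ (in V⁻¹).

λ = 0.0389 V⁻¹

With V_GS fixed, I_D ∝ (1 + λ V_DS) in saturation, so I_D2/I_D1 = (1 + λ V_DS2)/(1 + λ V_DS1).
0.617/0.522 = 1.182 = (1 + 8.01 λ)/(1 + 2.82 λ).
Solving: λ (I_D1 V_DS2 − I_D2 V_DS1) = I_D2 − I_D1, so λ = (0.617 − 0.522) / (0.522 × 8.01 − 0.617 × 2.82) = 0.095 / 2.44 = 0.0389 V⁻¹.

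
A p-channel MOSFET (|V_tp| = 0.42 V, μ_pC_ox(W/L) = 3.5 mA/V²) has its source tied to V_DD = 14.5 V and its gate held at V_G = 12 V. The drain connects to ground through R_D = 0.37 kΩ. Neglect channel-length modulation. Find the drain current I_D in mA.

I_D = 7.57 mA

V_SG = V_DD − V_G = 14.5 − 12 = 2.5 V, so V_ov = 2.5 − 0.42 = 2.08 V.
Assume saturation: I_D = ½ k_p V_ov² = 0.5 × 3.5 × 2.08² = 7.57 mA, giving V_SD = V_DD − I_D R_D = 14.5 − 7.57 × 0.37 = 11.7 V.
V_SD = 11.7 V ≥ V_ov = 2.08 V, confirming saturation.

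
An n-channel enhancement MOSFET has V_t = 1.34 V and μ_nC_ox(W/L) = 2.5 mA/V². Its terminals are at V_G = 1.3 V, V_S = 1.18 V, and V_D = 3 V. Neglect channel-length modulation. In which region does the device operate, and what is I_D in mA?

Cutoff; I_D = 0 mA

V_GS = V_G − V_S = 1.3 − 1.18 = 0.12 V; V_DS = V_D − V_S = 3 − 1.18 = 1.82 V.
V_GS = 0.12 V < V_t = 1.34 V, so the transistor is in cutoff.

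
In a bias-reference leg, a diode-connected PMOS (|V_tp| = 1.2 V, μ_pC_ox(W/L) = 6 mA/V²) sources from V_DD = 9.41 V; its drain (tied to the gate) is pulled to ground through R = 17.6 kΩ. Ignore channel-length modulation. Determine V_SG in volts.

With gate tied to drain, V_SG = V_SD ≥ V_SG − |V_tp|, so the device is in saturation.
KCL at the drain: ½ k_p (V_SG − |V_tp|)² = (V_DD − V_SG)/R.
Let x = V_SG − 1.2. Then 52.8 x² + x − 8.21 = 0, giving x = 0.385 V (positive root), so V_SG = 1.58 V.
I_D = (V_DD − V_SG)/R = (9.41 − 1.58) / 17.6 = 0.445 mA.

V_SG = 1.58 V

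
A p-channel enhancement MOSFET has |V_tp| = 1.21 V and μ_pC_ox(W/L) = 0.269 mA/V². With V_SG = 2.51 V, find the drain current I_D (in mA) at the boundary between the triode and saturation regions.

At the boundary V_SD = V_ov = V_SG − |V_tp| = 2.51 − 1.21 = 1.3 V.
I_D = ½ k_p V_ov² = 0.5 × 0.269 × 1.3² = 0.227 mA.

I_D = 0.227 mA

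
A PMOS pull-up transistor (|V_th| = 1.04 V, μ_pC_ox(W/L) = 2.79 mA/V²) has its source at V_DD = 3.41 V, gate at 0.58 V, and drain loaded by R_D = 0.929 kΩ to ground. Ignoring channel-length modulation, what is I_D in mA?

V_SG = V_DD − V_G = 3.41 − 0.58 = 2.83 V, so V_ov = 2.83 − 1.04 = 1.79 V.
Assume saturation: I_D = ½ k_p V_ov² = 0.5 × 2.79 × 1.79² = 4.47 mA, giving V_SD = V_DD − I_D R_D = 3.41 − 4.47 × 0.929 = -0.742 V.
But -0.742 V < V_ov = 1.79 V, so the device is actually in triode.
In triode I_D = k_p[V_ov V_SD − ½ V_SD²] and I_D = (V_DD − V_SD)/R_D. Equating: 1.3 V_SD² − 5.64 V_SD + 3.41 = 0, giving V_SD = 0.726 V (the root below V_ov).
I_D = (3.41 − 0.726) / 0.929 = 2.89 mA.

I_D = 2.89 mA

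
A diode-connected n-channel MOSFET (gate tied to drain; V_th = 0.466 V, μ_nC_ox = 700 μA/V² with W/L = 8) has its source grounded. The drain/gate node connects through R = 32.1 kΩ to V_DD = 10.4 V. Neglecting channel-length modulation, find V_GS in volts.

V_GS = 0.793 V

With gate tied to drain, V_GS = V_DS ≥ V_GS − V_th, so the device is in saturation.
k_n = μ_nC_ox · (W/L) = 5.6 mA/V².
KCL at the drain: ½ k_n (V_GS − V_th)² = (V_DD − V_GS)/R.
Let x = V_GS − 0.466. Then 89.9 x² + x − 9.934 = 0, giving x = 0.327 V (positive root), so V_GS = 0.793 V.
I_D = (V_DD − V_GS)/R = (10.4 − 0.793) / 32.1 = 0.299 mA.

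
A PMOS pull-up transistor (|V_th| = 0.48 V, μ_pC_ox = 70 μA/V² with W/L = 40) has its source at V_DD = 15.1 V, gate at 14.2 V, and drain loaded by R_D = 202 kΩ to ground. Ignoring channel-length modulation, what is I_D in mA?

V_SG = V_DD − V_G = 15.1 − 14.2 = 0.9 V, so V_ov = 0.9 − 0.48 = 0.42 V.
k_p = μ_pC_ox · (W/L) = 2.8 mA/V².
Assume saturation: I_D = ½ k_p V_ov² = 0.5 × 2.8 × 0.42² = 0.247 mA, giving V_SD = V_DD − I_D R_D = 15.1 − 0.247 × 202 = -34.8 V.
But -34.8 V < V_ov = 0.42 V, so the device is actually in triode.
In triode I_D = k_p[V_ov V_SD − ½ V_SD²] and I_D = (V_DD − V_SD)/R_D. Equating: 283 V_SD² − 238.6 V_SD + 15.1 = 0, giving V_SD = 0.0689 V (the root below V_ov).
I_D = (15.1 − 0.0689) / 202 = 0.0744 mA.

I_D = 0.0744 mA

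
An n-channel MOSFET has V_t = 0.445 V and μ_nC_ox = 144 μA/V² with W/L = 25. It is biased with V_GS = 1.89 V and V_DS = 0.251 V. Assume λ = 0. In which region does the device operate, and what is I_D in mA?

Triode; I_D = 1.19 mA

k_n = μ_nC_ox · (W/L) = 3.6 mA/V².
V_ov = V_GS − V_t = 1.89 − 0.445 = 1.44 V.
Since V_DS = 0.251 V < V_ov = 1.44 V, the device is in the triode region.
I_D = k_n [V_ov · V_DS − ½ V_DS²] = 3.6 × [1.44 × 0.251 − 0.5 × 0.251²] = 1.19 mA.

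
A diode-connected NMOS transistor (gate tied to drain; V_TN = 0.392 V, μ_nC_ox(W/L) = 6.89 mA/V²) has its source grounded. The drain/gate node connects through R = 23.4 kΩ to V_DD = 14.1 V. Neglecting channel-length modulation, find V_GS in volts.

With gate tied to drain, V_GS = V_DS ≥ V_GS − V_TN, so the device is in saturation.
KCL at the drain: ½ k_n (V_GS − V_TN)² = (V_DD − V_GS)/R.
Let x = V_GS − 0.392. Then 80.6 x² + x − 13.71 = 0, giving x = 0.406 V (positive root), so V_GS = 0.798 V.
I_D = (V_DD − V_GS)/R = (14.1 − 0.798) / 23.4 = 0.568 mA.

V_GS = 0.798 V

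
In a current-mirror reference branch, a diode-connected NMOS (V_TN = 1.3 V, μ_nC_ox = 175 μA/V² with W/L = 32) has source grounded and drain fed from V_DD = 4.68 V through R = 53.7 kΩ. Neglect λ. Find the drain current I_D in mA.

I_D = 0.0602 mA

With gate tied to drain, V_GS = V_DS ≥ V_GS − V_TN, so the device is in saturation.
k_n = μ_nC_ox · (W/L) = 5.6 mA/V².
KCL at the drain: ½ k_n (V_GS − V_TN)² = (V_DD − V_GS)/R.
Let x = V_GS − 1.3. Then 150 x² + x − 3.38 = 0, giving x = 0.147 V (positive root), so V_GS = 1.45 V.
I_D = (V_DD − V_GS)/R = (4.68 − 1.45) / 53.7 = 0.0602 mA.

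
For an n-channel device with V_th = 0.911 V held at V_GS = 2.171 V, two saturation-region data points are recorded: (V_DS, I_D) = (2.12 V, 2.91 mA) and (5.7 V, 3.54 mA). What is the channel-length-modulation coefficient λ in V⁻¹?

λ = 0.0694 V⁻¹

With V_GS fixed, I_D ∝ (1 + λ V_DS) in saturation, so I_D2/I_D1 = (1 + λ V_DS2)/(1 + λ V_DS1).
3.54/2.91 = 1.216 = (1 + 5.7 λ)/(1 + 2.12 λ).
Solving: λ (I_D1 V_DS2 − I_D2 V_DS1) = I_D2 − I_D1, so λ = (3.54 − 2.91) / (2.91 × 5.7 − 3.54 × 2.12) = 0.63 / 9.08 = 0.0694 V⁻¹.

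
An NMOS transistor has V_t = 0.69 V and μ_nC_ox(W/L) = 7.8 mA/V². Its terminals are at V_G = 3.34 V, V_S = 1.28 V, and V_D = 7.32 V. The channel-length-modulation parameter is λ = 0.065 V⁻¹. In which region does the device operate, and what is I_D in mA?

Saturation; I_D = 10.2 mA

V_GS = V_G − V_S = 3.34 − 1.28 = 2.06 V; V_DS = V_D − V_S = 7.32 − 1.28 = 6.04 V.
V_ov = V_GS − V_t = 2.06 − 0.69 = 1.37 V.
Since V_DS = 6.04 V ≥ V_ov = 1.37 V, the device is in saturation.
I_D = ½ k_n V_ov² (1 + λ V_DS) = 0.5 × 7.8 × 1.37² × (1 + 0.065 × 6.04) = 10.2 mA.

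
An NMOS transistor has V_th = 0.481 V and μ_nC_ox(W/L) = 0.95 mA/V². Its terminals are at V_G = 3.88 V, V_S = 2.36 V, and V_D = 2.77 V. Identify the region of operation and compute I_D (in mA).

Triode; I_D = 0.325 mA

V_GS = V_G − V_S = 3.88 − 2.36 = 1.52 V; V_DS = V_D − V_S = 2.77 − 2.36 = 0.41 V.
V_ov = V_GS − V_th = 1.52 − 0.481 = 1.04 V.
Since V_DS = 0.41 V < V_ov = 1.04 V, the device is in the triode region.
I_D = k_n [V_ov · V_DS − ½ V_DS²] = 0.95 × [1.04 × 0.41 − 0.5 × 0.41²] = 0.325 mA.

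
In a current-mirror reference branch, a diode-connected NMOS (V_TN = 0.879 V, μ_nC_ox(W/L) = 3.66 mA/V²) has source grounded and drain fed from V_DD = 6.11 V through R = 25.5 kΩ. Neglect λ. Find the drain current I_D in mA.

With gate tied to drain, V_GS = V_DS ≥ V_GS − V_TN, so the device is in saturation.
KCL at the drain: ½ k_n (V_GS − V_TN)² = (V_DD − V_GS)/R.
Let x = V_GS − 0.879. Then 46.7 x² + x − 5.231 = 0, giving x = 0.324 V (positive root), so V_GS = 1.2 V.
I_D = (V_DD − V_GS)/R = (6.11 − 1.2) / 25.5 = 0.192 mA.

I_D = 0.192 mA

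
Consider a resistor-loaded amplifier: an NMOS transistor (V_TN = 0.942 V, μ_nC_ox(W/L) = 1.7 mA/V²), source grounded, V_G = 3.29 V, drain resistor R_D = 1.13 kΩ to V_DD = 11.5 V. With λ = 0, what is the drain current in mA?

V_GS = V_G = 3.29 V, so V_ov = 3.29 − 0.942 = 2.35 V.
Assume saturation: I_D = ½ k_n V_ov² = 0.5 × 1.7 × 2.35² = 4.69 mA, giving V_DS = V_DD − I_D R_D = 11.5 − 4.69 × 1.13 = 6.2 V.
V_DS = 6.2 V ≥ V_ov = 2.35 V, confirming saturation.

I_D = 4.69 mA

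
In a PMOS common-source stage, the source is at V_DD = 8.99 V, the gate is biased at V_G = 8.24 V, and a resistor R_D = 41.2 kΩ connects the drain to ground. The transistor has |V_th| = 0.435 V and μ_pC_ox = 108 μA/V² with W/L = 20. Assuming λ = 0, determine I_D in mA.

V_SG = V_DD − V_G = 8.99 − 8.24 = 0.75 V, so V_ov = 0.75 − 0.435 = 0.315 V.
k_p = μ_pC_ox · (W/L) = 2.16 mA/V².
Assume saturation: I_D = ½ k_p V_ov² = 0.5 × 2.16 × 0.315² = 0.107 mA, giving V_SD = V_DD − I_D R_D = 8.99 − 0.107 × 41.2 = 4.57 V.
V_SD = 4.57 V ≥ V_ov = 0.315 V, confirming saturation.

I_D = 0.107 mA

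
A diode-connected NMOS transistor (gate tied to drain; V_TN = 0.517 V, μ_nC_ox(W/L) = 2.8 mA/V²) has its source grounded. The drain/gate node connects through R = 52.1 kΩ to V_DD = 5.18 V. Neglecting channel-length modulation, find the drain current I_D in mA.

With gate tied to drain, V_GS = V_DS ≥ V_GS − V_TN, so the device is in saturation.
KCL at the drain: ½ k_n (V_GS − V_TN)² = (V_DD − V_GS)/R.
Let x = V_GS − 0.517. Then 72.9 x² + x − 4.663 = 0, giving x = 0.246 V (positive root), so V_GS = 0.763 V.
I_D = (V_DD − V_GS)/R = (5.18 − 0.763) / 52.1 = 0.0848 mA.

I_D = 0.0848 mA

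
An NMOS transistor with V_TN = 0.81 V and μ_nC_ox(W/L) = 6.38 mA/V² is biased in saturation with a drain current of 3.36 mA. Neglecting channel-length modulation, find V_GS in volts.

In saturation I_D = ½ k_n (V_GS − V_TN)², so V_GS − V_TN = √(2 I_D / k_n) = √(2 × 3.36 / 6.38) = 1.03 V.
V_GS = 0.81 + 1.03 = 1.84 V.

V_GS = 1.84 V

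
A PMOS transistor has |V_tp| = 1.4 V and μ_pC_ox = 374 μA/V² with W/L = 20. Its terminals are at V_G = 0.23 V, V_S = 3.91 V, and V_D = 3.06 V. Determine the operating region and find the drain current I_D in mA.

V_SG = V_S − V_G = 3.91 − 0.23 = 3.68 V; V_SD = V_S − V_D = 3.91 − 3.06 = 0.85 V.
k_p = μ_pC_ox · (W/L) = 7.48 mA/V².
V_ov = V_SG − |V_tp| = 3.68 − 1.4 = 2.28 V.
Since V_SD = 0.85 V < V_ov = 2.28 V, the device is in the triode region.
I_D = k_p [V_ov · V_SD − ½ V_SD²] = 7.48 × [2.28 × 0.85 − 0.5 × 0.85²] = 11.8 mA.

Triode; I_D = 11.8 mA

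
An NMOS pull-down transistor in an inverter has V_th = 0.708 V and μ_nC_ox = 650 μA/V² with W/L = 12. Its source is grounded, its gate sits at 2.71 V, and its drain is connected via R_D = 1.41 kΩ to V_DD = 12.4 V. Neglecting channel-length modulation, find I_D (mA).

V_GS = V_G = 2.71 V, so V_ov = 2.71 − 0.708 = 2 V.
k_n = μ_nC_ox · (W/L) = 7.8 mA/V².
Assume saturation: I_D = ½ k_n V_ov² = 0.5 × 7.8 × 2² = 15.6 mA, giving V_DS = V_DD − I_D R_D = 12.4 − 15.6 × 1.41 = -9.64 V.
But -9.64 V < V_ov = 2 V, so the device is actually in triode.
In triode I_D = k_n[V_ov V_DS − ½ V_DS²] and I_D = (V_DD − V_DS)/R_D. Equating: 5.5 V_DS² − 23.02 V_DS + 12.4 = 0, giving V_DS = 0.635 V (the root below V_ov).
I_D = (12.4 − 0.635) / 1.41 = 8.34 mA.

I_D = 8.34 mA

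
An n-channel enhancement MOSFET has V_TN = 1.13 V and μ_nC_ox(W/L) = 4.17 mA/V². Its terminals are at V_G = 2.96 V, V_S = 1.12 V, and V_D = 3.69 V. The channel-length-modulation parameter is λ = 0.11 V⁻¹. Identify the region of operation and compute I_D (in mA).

V_GS = V_G − V_S = 2.96 − 1.12 = 1.84 V; V_DS = V_D − V_S = 3.69 − 1.12 = 2.57 V.
V_ov = V_GS − V_TN = 1.84 − 1.13 = 0.71 V.
Since V_DS = 2.57 V ≥ V_ov = 0.71 V, the device is in saturation.
I_D = ½ k_n V_ov² (1 + λ V_DS) = 0.5 × 4.17 × 0.71² × (1 + 0.11 × 2.57) = 1.35 mA.

Saturation; I_D = 1.35 mA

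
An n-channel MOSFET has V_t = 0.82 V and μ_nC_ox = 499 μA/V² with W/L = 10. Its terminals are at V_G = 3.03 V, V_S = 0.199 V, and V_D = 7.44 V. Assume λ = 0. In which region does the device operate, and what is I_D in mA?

V_GS = V_G − V_S = 3.03 − 0.199 = 2.83 V; V_DS = V_D − V_S = 7.44 − 0.199 = 7.24 V.
k_n = μ_nC_ox · (W/L) = 4.99 mA/V².
V_ov = V_GS − V_t = 2.83 − 0.82 = 2.01 V.
Since V_DS = 7.24 V ≥ V_ov = 2.01 V, the device is in saturation.
I_D = ½ k_n V_ov² = 0.5 × 4.99 × 2.01² = 10.1 mA.

Saturation; I_D = 10.1 mA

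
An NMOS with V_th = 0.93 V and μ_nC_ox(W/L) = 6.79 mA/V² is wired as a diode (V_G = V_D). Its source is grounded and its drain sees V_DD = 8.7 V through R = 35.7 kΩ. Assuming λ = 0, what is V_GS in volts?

With gate tied to drain, V_GS = V_DS ≥ V_GS − V_th, so the device is in saturation.
KCL at the drain: ½ k_n (V_GS − V_th)² = (V_DD − V_GS)/R.
Let x = V_GS − 0.93. Then 121 x² + x − 7.77 = 0, giving x = 0.249 V (positive root), so V_GS = 1.18 V.
I_D = (V_DD − V_GS)/R = (8.7 − 1.18) / 35.7 = 0.211 mA.

V_GS = 1.18 V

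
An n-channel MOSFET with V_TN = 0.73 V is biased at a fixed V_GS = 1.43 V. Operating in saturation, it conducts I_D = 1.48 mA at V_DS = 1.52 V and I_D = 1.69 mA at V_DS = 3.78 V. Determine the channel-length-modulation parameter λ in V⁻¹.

λ = 0.0694 V⁻¹

With V_GS fixed, I_D ∝ (1 + λ V_DS) in saturation, so I_D2/I_D1 = (1 + λ V_DS2)/(1 + λ V_DS1).
1.69/1.48 = 1.142 = (1 + 3.78 λ)/(1 + 1.52 λ).
Solving: λ (I_D1 V_DS2 − I_D2 V_DS1) = I_D2 − I_D1, so λ = (1.69 − 1.48) / (1.48 × 3.78 − 1.69 × 1.52) = 0.21 / 3.03 = 0.0694 V⁻¹.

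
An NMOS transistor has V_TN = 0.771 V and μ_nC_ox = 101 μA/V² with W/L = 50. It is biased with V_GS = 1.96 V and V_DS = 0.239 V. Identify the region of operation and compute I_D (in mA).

k_n = μ_nC_ox · (W/L) = 5.05 mA/V².
V_ov = V_GS − V_TN = 1.96 − 0.771 = 1.19 V.
Since V_DS = 0.239 V < V_ov = 1.19 V, the device is in the triode region.
I_D = k_n [V_ov · V_DS − ½ V_DS²] = 5.05 × [1.19 × 0.239 − 0.5 × 0.239²] = 1.29 mA.

Triode; I_D = 1.29 mA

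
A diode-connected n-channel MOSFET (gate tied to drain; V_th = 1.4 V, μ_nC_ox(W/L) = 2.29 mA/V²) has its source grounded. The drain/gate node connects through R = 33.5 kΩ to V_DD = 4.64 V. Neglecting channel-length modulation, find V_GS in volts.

V_GS = 1.68 V

With gate tied to drain, V_GS = V_DS ≥ V_GS − V_th, so the device is in saturation.
KCL at the drain: ½ k_n (V_GS − V_th)² = (V_DD − V_GS)/R.
Let x = V_GS − 1.4. Then 38.4 x² + x − 3.24 = 0, giving x = 0.278 V (positive root), so V_GS = 1.68 V.
I_D = (V_DD − V_GS)/R = (4.64 − 1.68) / 33.5 = 0.0884 mA.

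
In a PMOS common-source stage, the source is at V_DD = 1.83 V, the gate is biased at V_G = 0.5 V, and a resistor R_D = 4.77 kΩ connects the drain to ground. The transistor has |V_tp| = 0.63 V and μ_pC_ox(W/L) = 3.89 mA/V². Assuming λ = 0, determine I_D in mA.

I_D = 0.353 mA

V_SG = V_DD − V_G = 1.83 − 0.5 = 1.33 V, so V_ov = 1.33 − 0.63 = 0.7 V.
Assume saturation: I_D = ½ k_p V_ov² = 0.5 × 3.89 × 0.7² = 0.953 mA, giving V_SD = V_DD − I_D R_D = 1.83 − 0.953 × 4.77 = -2.72 V.
But -2.72 V < V_ov = 0.7 V, so the device is actually in triode.
In triode I_D = k_p[V_ov V_SD − ½ V_SD²] and I_D = (V_DD − V_SD)/R_D. Equating: 9.28 V_SD² − 13.99 V_SD + 1.83 = 0, giving V_SD = 0.145 V (the root below V_ov).
I_D = (1.83 − 0.145) / 4.77 = 0.353 mA.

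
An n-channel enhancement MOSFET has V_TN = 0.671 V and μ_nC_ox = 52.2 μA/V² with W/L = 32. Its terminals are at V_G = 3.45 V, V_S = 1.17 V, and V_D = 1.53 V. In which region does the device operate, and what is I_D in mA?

Triode; I_D = 0.859 mA

V_GS = V_G − V_S = 3.45 − 1.17 = 2.28 V; V_DS = V_D − V_S = 1.53 − 1.17 = 0.36 V.
k_n = μ_nC_ox · (W/L) = 1.67 mA/V².
V_ov = V_GS − V_TN = 2.28 − 0.671 = 1.61 V.
Since V_DS = 0.36 V < V_ov = 1.61 V, the device is in the triode region.
I_D = k_n [V_ov · V_DS − ½ V_DS²] = 1.67 × [1.61 × 0.36 − 0.5 × 0.36²] = 0.859 mA.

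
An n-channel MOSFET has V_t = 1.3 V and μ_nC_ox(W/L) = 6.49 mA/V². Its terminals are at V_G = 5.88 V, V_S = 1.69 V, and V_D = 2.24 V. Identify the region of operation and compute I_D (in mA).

Triode; I_D = 9.33 mA

V_GS = V_G − V_S = 5.88 − 1.69 = 4.19 V; V_DS = V_D − V_S = 2.24 − 1.69 = 0.55 V.
V_ov = V_GS − V_t = 4.19 − 1.3 = 2.89 V.
Since V_DS = 0.55 V < V_ov = 2.89 V, the device is in the triode region.
I_D = k_n [V_ov · V_DS − ½ V_DS²] = 6.49 × [2.89 × 0.55 − 0.5 × 0.55²] = 9.33 mA.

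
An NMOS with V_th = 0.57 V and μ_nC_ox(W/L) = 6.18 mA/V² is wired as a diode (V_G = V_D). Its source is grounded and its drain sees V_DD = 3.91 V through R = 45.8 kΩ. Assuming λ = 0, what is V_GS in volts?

With gate tied to drain, V_GS = V_DS ≥ V_GS − V_th, so the device is in saturation.
KCL at the drain: ½ k_n (V_GS − V_th)² = (V_DD − V_GS)/R.
Let x = V_GS − 0.57. Then 142 x² + x − 3.34 = 0, giving x = 0.15 V (positive root), so V_GS = 0.72 V.
I_D = (V_DD − V_GS)/R = (3.91 − 0.72) / 45.8 = 0.0696 mA.

V_GS = 0.720 V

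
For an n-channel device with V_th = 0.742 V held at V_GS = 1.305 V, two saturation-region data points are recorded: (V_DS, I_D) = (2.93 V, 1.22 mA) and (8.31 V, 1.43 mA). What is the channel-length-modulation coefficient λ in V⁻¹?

With V_GS fixed, I_D ∝ (1 + λ V_DS) in saturation, so I_D2/I_D1 = (1 + λ V_DS2)/(1 + λ V_DS1).
1.43/1.22 = 1.172 = (1 + 8.31 λ)/(1 + 2.93 λ).
Solving: λ (I_D1 V_DS2 − I_D2 V_DS1) = I_D2 − I_D1, so λ = (1.43 − 1.22) / (1.22 × 8.31 − 1.43 × 2.93) = 0.21 / 5.95 = 0.0353 V⁻¹.

λ = 0.0353 V⁻¹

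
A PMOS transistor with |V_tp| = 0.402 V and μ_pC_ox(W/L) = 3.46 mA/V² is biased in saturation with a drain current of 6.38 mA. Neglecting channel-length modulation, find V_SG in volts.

V_SG = 2.32 V

In saturation I_D = ½ k_p (V_SG − |V_tp|)², so V_SG − |V_tp| = √(2 I_D / k_p) = √(2 × 6.38 / 3.46) = 1.92 V.
V_SG = 0.402 + 1.92 = 2.32 V.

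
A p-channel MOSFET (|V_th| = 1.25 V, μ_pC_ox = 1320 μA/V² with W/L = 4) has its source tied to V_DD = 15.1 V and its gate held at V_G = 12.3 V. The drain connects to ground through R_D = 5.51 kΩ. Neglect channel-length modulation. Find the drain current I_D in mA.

V_SG = V_DD − V_G = 15.1 − 12.3 = 2.8 V, so V_ov = 2.8 − 1.25 = 1.55 V.
k_p = μ_pC_ox · (W/L) = 5.28 mA/V².
Assume saturation: I_D = ½ k_p V_ov² = 0.5 × 5.28 × 1.55² = 6.34 mA, giving V_SD = V_DD − I_D R_D = 15.1 − 6.34 × 5.51 = -19.8 V.
But -19.8 V < V_ov = 1.55 V, so the device is actually in triode.
In triode I_D = k_p[V_ov V_SD − ½ V_SD²] and I_D = (V_DD − V_SD)/R_D. Equating: 14.5 V_SD² − 46.09 V_SD + 15.1 = 0, giving V_SD = 0.371 V (the root below V_ov).
I_D = (15.1 − 0.371) / 5.51 = 2.67 mA.

I_D = 2.67 mA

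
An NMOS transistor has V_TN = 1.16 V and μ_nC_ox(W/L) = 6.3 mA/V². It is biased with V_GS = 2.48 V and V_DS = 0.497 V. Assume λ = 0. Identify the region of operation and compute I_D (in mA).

V_ov = V_GS − V_TN = 2.48 − 1.16 = 1.32 V.
Since V_DS = 0.497 V < V_ov = 1.32 V, the device is in the triode region.
I_D = k_n [V_ov · V_DS − ½ V_DS²] = 6.3 × [1.32 × 0.497 − 0.5 × 0.497²] = 3.35 mA.

Triode; I_D = 3.35 mA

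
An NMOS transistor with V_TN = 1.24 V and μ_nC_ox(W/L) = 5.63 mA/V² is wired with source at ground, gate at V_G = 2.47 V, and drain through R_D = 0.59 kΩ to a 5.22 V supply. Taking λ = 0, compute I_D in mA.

I_D = 4.26 mA

V_GS = V_G = 2.47 V, so V_ov = 2.47 − 1.24 = 1.23 V.
Assume saturation: I_D = ½ k_n V_ov² = 0.5 × 5.63 × 1.23² = 4.26 mA, giving V_DS = V_DD − I_D R_D = 5.22 − 4.26 × 0.59 = 2.71 V.
V_DS = 2.71 V ≥ V_ov = 1.23 V, confirming saturation.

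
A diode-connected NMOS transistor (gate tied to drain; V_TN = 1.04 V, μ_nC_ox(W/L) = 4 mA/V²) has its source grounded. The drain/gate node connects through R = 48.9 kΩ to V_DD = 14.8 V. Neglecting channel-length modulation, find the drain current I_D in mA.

With gate tied to drain, V_GS = V_DS ≥ V_GS − V_TN, so the device is in saturation.
KCL at the drain: ½ k_n (V_GS − V_TN)² = (V_DD − V_GS)/R.
Let x = V_GS − 1.04. Then 97.8 x² + x − 13.76 = 0, giving x = 0.37 V (positive root), so V_GS = 1.41 V.
I_D = (V_DD − V_GS)/R = (14.8 − 1.41) / 48.9 = 0.274 mA.

I_D = 0.274 mA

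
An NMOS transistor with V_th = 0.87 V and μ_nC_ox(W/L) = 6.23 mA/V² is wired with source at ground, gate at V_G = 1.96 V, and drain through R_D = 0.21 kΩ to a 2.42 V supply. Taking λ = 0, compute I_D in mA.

V_GS = V_G = 1.96 V, so V_ov = 1.96 − 0.87 = 1.09 V.
Assume saturation: I_D = ½ k_n V_ov² = 0.5 × 6.23 × 1.09² = 3.7 mA, giving V_DS = V_DD − I_D R_D = 2.42 − 3.7 × 0.21 = 1.64 V.
V_DS = 1.64 V ≥ V_ov = 1.09 V, confirming saturation.

I_D = 3.70 mA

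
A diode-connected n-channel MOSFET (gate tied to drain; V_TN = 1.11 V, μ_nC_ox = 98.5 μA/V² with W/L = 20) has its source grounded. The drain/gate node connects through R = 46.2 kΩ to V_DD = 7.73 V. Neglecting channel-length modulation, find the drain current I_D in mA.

I_D = 0.135 mA

With gate tied to drain, V_GS = V_DS ≥ V_GS − V_TN, so the device is in saturation.
k_n = μ_nC_ox · (W/L) = 1.97 mA/V².
KCL at the drain: ½ k_n (V_GS − V_TN)² = (V_DD − V_GS)/R.
Let x = V_GS − 1.11. Then 45.5 x² + x − 6.62 = 0, giving x = 0.371 V (positive root), so V_GS = 1.48 V.
I_D = (V_DD − V_GS)/R = (7.73 − 1.48) / 46.2 = 0.135 mA.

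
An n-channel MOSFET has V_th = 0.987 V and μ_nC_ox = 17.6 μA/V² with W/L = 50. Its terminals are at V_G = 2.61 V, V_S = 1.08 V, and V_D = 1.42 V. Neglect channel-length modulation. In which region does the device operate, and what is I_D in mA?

V_GS = V_G − V_S = 2.61 − 1.08 = 1.53 V; V_DS = V_D − V_S = 1.42 − 1.08 = 0.34 V.
k_n = μ_nC_ox · (W/L) = 0.88 mA/V².
V_ov = V_GS − V_th = 1.53 − 0.987 = 0.543 V.
Since V_DS = 0.34 V < V_ov = 0.543 V, the device is in the triode region.
I_D = k_n [V_ov · V_DS − ½ V_DS²] = 0.88 × [0.543 × 0.34 − 0.5 × 0.34²] = 0.112 mA.

Triode; I_D = 0.112 mA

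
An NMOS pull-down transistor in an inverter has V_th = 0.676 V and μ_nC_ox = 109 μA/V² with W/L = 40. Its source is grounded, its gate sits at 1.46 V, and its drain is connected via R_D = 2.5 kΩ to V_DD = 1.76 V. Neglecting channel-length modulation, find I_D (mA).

V_GS = V_G = 1.46 V, so V_ov = 1.46 − 0.676 = 0.784 V.
k_n = μ_nC_ox · (W/L) = 4.36 mA/V².
Assume saturation: I_D = ½ k_n V_ov² = 0.5 × 4.36 × 0.784² = 1.34 mA, giving V_DS = V_DD − I_D R_D = 1.76 − 1.34 × 2.5 = -1.59 V.
But -1.59 V < V_ov = 0.784 V, so the device is actually in triode.
In triode I_D = k_n[V_ov V_DS − ½ V_DS²] and I_D = (V_DD − V_DS)/R_D. Equating: 5.45 V_DS² − 9.546 V_DS + 1.76 = 0, giving V_DS = 0.209 V (the root below V_ov).
I_D = (1.76 − 0.209) / 2.5 = 0.62 mA.

I_D = 0.620 mA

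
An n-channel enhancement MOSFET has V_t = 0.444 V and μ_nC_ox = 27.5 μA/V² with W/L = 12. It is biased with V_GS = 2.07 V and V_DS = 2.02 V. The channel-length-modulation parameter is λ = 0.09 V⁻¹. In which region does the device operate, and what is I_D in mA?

k_n = μ_nC_ox · (W/L) = 0.33 mA/V².
V_ov = V_GS − V_t = 2.07 − 0.444 = 1.63 V.
Since V_DS = 2.02 V ≥ V_ov = 1.63 V, the device is in saturation.
I_D = ½ k_n V_ov² (1 + λ V_DS) = 0.5 × 0.33 × 1.63² × (1 + 0.09 × 2.02) = 0.516 mA.

Saturation; I_D = 0.516 mA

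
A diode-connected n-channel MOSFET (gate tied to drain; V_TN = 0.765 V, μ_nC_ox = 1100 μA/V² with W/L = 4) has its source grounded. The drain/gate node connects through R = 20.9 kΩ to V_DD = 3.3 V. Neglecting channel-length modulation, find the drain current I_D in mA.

With gate tied to drain, V_GS = V_DS ≥ V_GS − V_TN, so the device is in saturation.
k_n = μ_nC_ox · (W/L) = 4.4 mA/V².
KCL at the drain: ½ k_n (V_GS − V_TN)² = (V_DD − V_GS)/R.
Let x = V_GS − 0.765. Then 46 x² + x − 2.535 = 0, giving x = 0.224 V (positive root), so V_GS = 0.989 V.
I_D = (V_DD − V_GS)/R = (3.3 − 0.989) / 20.9 = 0.111 mA.

I_D = 0.111 mA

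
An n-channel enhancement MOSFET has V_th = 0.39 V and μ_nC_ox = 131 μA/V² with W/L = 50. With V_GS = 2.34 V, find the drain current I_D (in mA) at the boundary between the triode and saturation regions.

I_D = 12.5 mA

At the boundary V_DS = V_ov = V_GS − V_th = 2.34 − 0.39 = 1.95 V.
k_n = μ_nC_ox · (W/L) = 6.55 mA/V².
I_D = ½ k_n V_ov² = 0.5 × 6.55 × 1.95² = 12.5 mA.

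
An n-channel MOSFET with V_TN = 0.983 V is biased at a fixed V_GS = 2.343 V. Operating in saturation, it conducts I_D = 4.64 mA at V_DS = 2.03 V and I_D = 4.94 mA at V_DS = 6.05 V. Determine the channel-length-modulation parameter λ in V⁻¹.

λ = 0.0166 V⁻¹

With V_GS fixed, I_D ∝ (1 + λ V_DS) in saturation, so I_D2/I_D1 = (1 + λ V_DS2)/(1 + λ V_DS1).
4.94/4.64 = 1.065 = (1 + 6.05 λ)/(1 + 2.03 λ).
Solving: λ (I_D1 V_DS2 − I_D2 V_DS1) = I_D2 − I_D1, so λ = (4.94 − 4.64) / (4.64 × 6.05 − 4.94 × 2.03) = 0.3 / 18 = 0.0166 V⁻¹.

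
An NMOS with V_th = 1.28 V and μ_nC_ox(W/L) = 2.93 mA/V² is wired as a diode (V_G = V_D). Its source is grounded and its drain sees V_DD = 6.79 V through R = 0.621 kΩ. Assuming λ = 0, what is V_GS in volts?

V_GS = 3.25 V

With gate tied to drain, V_GS = V_DS ≥ V_GS − V_th, so the device is in saturation.
KCL at the drain: ½ k_n (V_GS − V_th)² = (V_DD − V_GS)/R.
Let x = V_GS − 1.28. Then 0.91 x² + x − 5.51 = 0, giving x = 1.97 V (positive root), so V_GS = 3.25 V.
I_D = (V_DD − V_GS)/R = (6.79 − 3.25) / 0.621 = 5.7 mA.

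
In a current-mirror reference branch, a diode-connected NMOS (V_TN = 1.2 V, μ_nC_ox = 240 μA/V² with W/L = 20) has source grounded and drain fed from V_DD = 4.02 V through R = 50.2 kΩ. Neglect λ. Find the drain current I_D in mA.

I_D = 0.0532 mA

With gate tied to drain, V_GS = V_DS ≥ V_GS − V_TN, so the device is in saturation.
k_n = μ_nC_ox · (W/L) = 4.8 mA/V².
KCL at the drain: ½ k_n (V_GS − V_TN)² = (V_DD − V_GS)/R.
Let x = V_GS − 1.2. Then 120 x² + x − 2.82 = 0, giving x = 0.149 V (positive root), so V_GS = 1.35 V.
I_D = (V_DD − V_GS)/R = (4.02 − 1.35) / 50.2 = 0.0532 mA.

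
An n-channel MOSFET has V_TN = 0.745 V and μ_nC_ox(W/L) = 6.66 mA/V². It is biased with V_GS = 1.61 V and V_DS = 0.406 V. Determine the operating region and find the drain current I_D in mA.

V_ov = V_GS − V_TN = 1.61 − 0.745 = 0.865 V.
Since V_DS = 0.406 V < V_ov = 0.865 V, the device is in the triode region.
I_D = k_n [V_ov · V_DS − ½ V_DS²] = 6.66 × [0.865 × 0.406 − 0.5 × 0.406²] = 1.79 mA.

Triode; I_D = 1.79 mA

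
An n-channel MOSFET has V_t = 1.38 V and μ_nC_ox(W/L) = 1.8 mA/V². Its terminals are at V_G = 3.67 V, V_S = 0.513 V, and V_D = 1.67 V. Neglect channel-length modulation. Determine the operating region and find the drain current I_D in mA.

V_GS = V_G − V_S = 3.67 − 0.513 = 3.16 V; V_DS = V_D − V_S = 1.67 − 0.513 = 1.16 V.
V_ov = V_GS − V_t = 3.16 − 1.38 = 1.78 V.
Since V_DS = 1.16 V < V_ov = 1.78 V, the device is in the triode region.
I_D = k_n [V_ov · V_DS − ½ V_DS²] = 1.8 × [1.78 × 1.16 − 0.5 × 1.16²] = 2.5 mA.

Triode; I_D = 2.50 mA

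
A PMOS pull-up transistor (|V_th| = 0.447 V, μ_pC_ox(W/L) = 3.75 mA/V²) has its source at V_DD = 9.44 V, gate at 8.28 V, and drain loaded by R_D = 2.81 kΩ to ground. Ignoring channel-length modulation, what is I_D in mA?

V_SG = V_DD − V_G = 9.44 − 8.28 = 1.16 V, so V_ov = 1.16 − 0.447 = 0.713 V.
Assume saturation: I_D = ½ k_p V_ov² = 0.5 × 3.75 × 0.713² = 0.953 mA, giving V_SD = V_DD − I_D R_D = 9.44 − 0.953 × 2.81 = 6.76 V.
V_SD = 6.76 V ≥ V_ov = 0.713 V, confirming saturation.

I_D = 0.953 mA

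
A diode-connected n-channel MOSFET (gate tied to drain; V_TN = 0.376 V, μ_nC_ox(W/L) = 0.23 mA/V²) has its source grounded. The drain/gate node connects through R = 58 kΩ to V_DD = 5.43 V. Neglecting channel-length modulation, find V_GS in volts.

V_GS = 1.17 V

With gate tied to drain, V_GS = V_DS ≥ V_GS − V_TN, so the device is in saturation.
KCL at the drain: ½ k_n (V_GS − V_TN)² = (V_DD − V_GS)/R.
Let x = V_GS − 0.376. Then 6.67 x² + x − 5.054 = 0, giving x = 0.799 V (positive root), so V_GS = 1.17 V.
I_D = (V_DD − V_GS)/R = (5.43 − 1.17) / 58 = 0.0734 mA.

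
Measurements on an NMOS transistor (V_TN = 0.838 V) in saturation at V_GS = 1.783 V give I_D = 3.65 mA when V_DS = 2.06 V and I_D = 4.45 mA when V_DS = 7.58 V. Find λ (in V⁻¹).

λ = 0.0432 V⁻¹

With V_GS fixed, I_D ∝ (1 + λ V_DS) in saturation, so I_D2/I_D1 = (1 + λ V_DS2)/(1 + λ V_DS1).
4.45/3.65 = 1.219 = (1 + 7.58 λ)/(1 + 2.06 λ).
Solving: λ (I_D1 V_DS2 − I_D2 V_DS1) = I_D2 − I_D1, so λ = (4.45 − 3.65) / (3.65 × 7.58 − 4.45 × 2.06) = 0.8 / 18.5 = 0.0432 V⁻¹.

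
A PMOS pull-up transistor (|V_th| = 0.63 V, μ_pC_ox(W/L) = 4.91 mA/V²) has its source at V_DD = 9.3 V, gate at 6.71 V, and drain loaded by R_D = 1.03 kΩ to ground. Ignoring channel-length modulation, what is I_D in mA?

I_D = 7.89 mA

V_SG = V_DD − V_G = 9.3 − 6.71 = 2.59 V, so V_ov = 2.59 − 0.63 = 1.96 V.
Assume saturation: I_D = ½ k_p V_ov² = 0.5 × 4.91 × 1.96² = 9.43 mA, giving V_SD = V_DD − I_D R_D = 9.3 − 9.43 × 1.03 = -0.414 V.
But -0.414 V < V_ov = 1.96 V, so the device is actually in triode.
In triode I_D = k_p[V_ov V_SD − ½ V_SD²] and I_D = (V_DD − V_SD)/R_D. Equating: 2.53 V_SD² − 10.91 V_SD + 9.3 = 0, giving V_SD = 1.17 V (the root below V_ov).
I_D = (9.3 − 1.17) / 1.03 = 7.89 mA.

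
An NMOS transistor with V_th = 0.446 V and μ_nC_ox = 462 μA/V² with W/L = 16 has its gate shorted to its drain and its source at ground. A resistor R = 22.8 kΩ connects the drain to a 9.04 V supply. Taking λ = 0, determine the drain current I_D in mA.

With gate tied to drain, V_GS = V_DS ≥ V_GS − V_th, so the device is in saturation.
k_n = μ_nC_ox · (W/L) = 7.392 mA/V².
KCL at the drain: ½ k_n (V_GS − V_th)² = (V_DD − V_GS)/R.
Let x = V_GS − 0.446. Then 84.3 x² + x − 8.594 = 0, giving x = 0.313 V (positive root), so V_GS = 0.759 V.
I_D = (V_DD − V_GS)/R = (9.04 − 0.759) / 22.8 = 0.363 mA.

I_D = 0.363 mA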